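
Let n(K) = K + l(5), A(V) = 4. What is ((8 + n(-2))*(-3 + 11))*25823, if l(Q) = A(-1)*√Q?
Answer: 1239504 + 826336*√5 ≈ 3.0872e+6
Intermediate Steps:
l(Q) = 4*√Q
n(K) = K + 4*√5
((8 + n(-2))*(-3 + 11))*25823 = ((8 + (-2 + 4*√5))*(-3 + 11))*25823 = ((6 + 4*√5)*8)*25823 = (48 + 32*√5)*25823 = 1239504 + 826336*√5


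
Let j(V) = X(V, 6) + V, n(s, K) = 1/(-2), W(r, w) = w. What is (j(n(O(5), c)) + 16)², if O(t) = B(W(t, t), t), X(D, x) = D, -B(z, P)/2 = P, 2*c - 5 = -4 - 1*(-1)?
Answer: 225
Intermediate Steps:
c = 1 (c = 5/2 + (-4 - 1*(-1))/2 = 5/2 + (-4 + 1)/2 = 5/2 + (½)*(-3) = 5/2 - 3/2 = 1)
B(z, P) = -2*P
O(t) = -2*t
n(s, K) = -½
j(V) = 2*V (j(V) = V + V = 2*V)
(j(n(O(5), c)) + 16)² = (2*(-½) + 16)² = (-1 + 16)² = 15² = 225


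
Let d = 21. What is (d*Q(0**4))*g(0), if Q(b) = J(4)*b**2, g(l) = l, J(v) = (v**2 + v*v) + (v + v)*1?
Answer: 0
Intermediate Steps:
J(v) = 2*v + 2*v**2 (J(v) = (v**2 + v**2) + (2*v)*1 = 2*v**2 + 2*v = 2*v + 2*v**2)
Q(b) = 40*b**2 (Q(b) = (2*4*(1 + 4))*b**2 = (2*4*5)*b**2 = 40*b**2)
(d*Q(0**4))*g(0) = (21*(40*(0**4)**2))*0 = (21*(40*0**2))*0 = (21*(40*0))*0 = (21*0)*0 = 0*0 = 0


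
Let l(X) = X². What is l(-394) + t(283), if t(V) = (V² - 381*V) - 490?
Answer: 127012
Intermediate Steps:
t(V) = -490 + V² - 381*V
l(-394) + t(283) = (-394)² + (-490 + 283² - 381*283) = 155236 + (-490 + 80089 - 107823) = 155236 - 28224 = 127012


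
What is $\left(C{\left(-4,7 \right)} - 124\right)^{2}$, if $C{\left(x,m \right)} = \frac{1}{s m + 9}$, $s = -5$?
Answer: $\frac{10400625}{676} \approx 15386.0$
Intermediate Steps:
$C{\left(x,m \right)} = \frac{1}{9 - 5 m}$ ($C{\left(x,m \right)} = \frac{1}{- 5 m + 9} = \frac{1}{9 - 5 m}$)
$\left(C{\left(-4,7 \right)} - 124\right)^{2} = \left(\frac{1}{9 - 35} - 124\right)^{2} = \left(\frac{1}{-26} - 124\right)^{2} = \left(- \frac{1}{26} - 124\right)^{2} = \left(- \frac{3225}{26}\right)^{2} = \frac{10400625}{676}$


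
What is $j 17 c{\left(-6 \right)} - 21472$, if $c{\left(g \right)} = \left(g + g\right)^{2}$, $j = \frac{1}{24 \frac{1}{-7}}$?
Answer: $-22186$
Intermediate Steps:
$j = - \frac{7}{24}$ ($j = \frac{1}{24 \left(- \frac{1}{7}\right)} = \frac{1}{- \frac{24}{7}} = - \frac{7}{24} \approx -0.29167$)
$c{\left(g \right)} = 4 g^{2}$ ($c{\left(g \right)} = \left(2 g\right)^{2} = 4 g^{2}$)
$j 17 c{\left(-6 \right)} - 21472 = \left(- \frac{7}{24}\right) 17 \cdot 4 \left(-6\right)^{2} - 21472 = - \frac{119 \cdot 4 \cdot 36}{24} - 21472 = \left(- \frac{119}{24}\right) 144 - 21472 = -714 - 21472 = -22186$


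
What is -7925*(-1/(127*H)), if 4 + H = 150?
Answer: 7925/18542 ≈ 0.42741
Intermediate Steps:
H = 146 (H = -4 + 150 = 146)
-7925*(-1/(127*H)) = -7925/((-127*146)) = -7925/(-18542) = -7925*(-1/18542) = 7925/18542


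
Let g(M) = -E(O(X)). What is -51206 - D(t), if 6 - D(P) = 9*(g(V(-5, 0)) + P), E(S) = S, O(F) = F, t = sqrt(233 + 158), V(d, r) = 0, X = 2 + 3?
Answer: -51257 + 9*sqrt(391) ≈ -51079.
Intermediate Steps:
X = 5
t = sqrt(391) ≈ 19.774
g(M) = -5 (g(M) = -1*5 = -5)
D(P) = 51 - 9*P (D(P) = 6 - 9*(-5 + P) = 6 - (-45 + 9*P) = 6 + (45 - 9*P) = 51 - 9*P)
-51206 - D(t) = -51206 - (51 - 9*sqrt(391)) = -51206 + (-51 + 9*sqrt(391)) = -51257 + 9*sqrt(391)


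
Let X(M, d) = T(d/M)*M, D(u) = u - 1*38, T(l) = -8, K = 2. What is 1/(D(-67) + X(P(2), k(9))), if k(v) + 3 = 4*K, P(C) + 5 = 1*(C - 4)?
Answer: -1/49 ≈ -0.020408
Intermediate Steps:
D(u) = -38 + u (D(u) = u - 38 = -38 + u)
P(C) = -9 + C (P(C) = -5 + 1*(C - 4) = -5 + 1*(-4 + C) = -5 + (-4 + C) = -9 + C)
k(v) = 5 (k(v) = -3 + 4*2 = -3 + 8 = 5)
X(M, d) = -8*M
1/(D(-67) + X(P(2), k(9))) = 1/((-38 - 67) - 8*(-9 + 2)) = 1/(-105 - 8*(-7)) = 1/(-105 + 56) = 1/(-49) = -1/49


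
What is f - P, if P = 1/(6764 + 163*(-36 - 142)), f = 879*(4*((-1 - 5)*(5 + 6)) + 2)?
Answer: -5124130499/22250 ≈ -2.3030e+5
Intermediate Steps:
f = -230298 (f = 879*(4*(-6*11) + 2) = 879*(4*(-66) + 2) = 879*(-264 + 2) = 879*(-262) = -230298)
P = -1/22250 (P = 1/(6764 + 163*(-178)) = 1/(6764 - 29014) = 1/(-22250) = -1/22250 ≈ -4.4944e-5)
f - P = -230298 - 1*(-1/22250) = -230298 + 1/22250 = -5124130499/22250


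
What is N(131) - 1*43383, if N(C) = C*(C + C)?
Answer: -9061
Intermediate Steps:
N(C) = 2*C**2 (N(C) = C*(2*C) = 2*C**2)
N(131) - 1*43383 = 2*131**2 - 1*43383 = 2*17161 - 43383 = 34322 - 43383 = -9061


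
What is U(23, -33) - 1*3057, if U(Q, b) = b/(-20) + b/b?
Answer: -61087/20 ≈ -3054.4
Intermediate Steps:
U(Q, b) = 1 - b/20 (U(Q, b) = b*(-1/20) + 1 = -b/20 + 1 = 1 - b/20)
U(23, -33) - 1*3057 = (1 - 1/20*(-33)) - 1*3057 = (1 + 33/20) - 3057 = 53/20 - 3057 = -61087/20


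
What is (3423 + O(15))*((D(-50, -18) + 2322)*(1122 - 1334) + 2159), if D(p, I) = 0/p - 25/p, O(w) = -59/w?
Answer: -25140961346/15 ≈ -1.6761e+9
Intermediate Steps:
D(p, I) = -25/p (D(p, I) = 0 - 25/p = -25/p)
(3423 + O(15))*((D(-50, -18) + 2322)*(1122 - 1334) + 2159) = (3423 - 59/15)*((-25/(-50) + 2322)*(1122 - 1334) + 2159) = (3423 - 59*1/15)*((-25*(-1/50) + 2322)*(-212) + 2159) = (3423 - 59/15)*((½ + 2322)*(-212) + 2159) = 51286*((4645/2)*(-212) + 2159)/15 = 51286*(-492370 + 2159)/15 = (51286/15)*(-490211) = -25140961346/15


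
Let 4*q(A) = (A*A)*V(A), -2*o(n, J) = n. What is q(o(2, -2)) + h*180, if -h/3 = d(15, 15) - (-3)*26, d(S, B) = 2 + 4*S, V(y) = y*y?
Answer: -302399/4 ≈ -75600.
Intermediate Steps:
V(y) = y²
o(n, J) = -n/2
q(A) = A⁴/4 (q(A) = ((A*A)*A²)/4 = (A²*A²)/4 = A⁴/4)
h = -420 (h = -3*((2 + 4*15) - (-3)*26) = -3*((2 + 60) - 1*(-78)) = -3*(62 + 78) = -3*140 = -420)
q(o(2, -2)) + h*180 = (-½*2)⁴/4 - 420*180 = (¼)*(-1)⁴ - 75600 = (¼)*1 - 75600 = ¼ - 75600 = -302399/4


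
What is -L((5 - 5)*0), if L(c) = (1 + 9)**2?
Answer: -100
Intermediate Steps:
L(c) = 100 (L(c) = 10**2 = 100)
-L((5 - 5)*0) = -1*100 = -100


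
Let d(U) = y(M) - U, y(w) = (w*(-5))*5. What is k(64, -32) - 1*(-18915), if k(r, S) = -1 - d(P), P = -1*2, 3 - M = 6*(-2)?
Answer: 19287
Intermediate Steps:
M = 15 (M = 3 - 6*(-2) = 3 - 1*(-12) = 3 + 12 = 15)
P = -2
y(w) = -25*w (y(w) = -5*w*5 = -25*w)
d(U) = -375 - U (d(U) = -25*15 - U = -375 - U)
k(r, S) = 372 (k(r, S) = -1 - (-375 - 1*(-2)) = -1 - (-375 + 2) = -1 - 1*(-373) = -1 + 373 = 372)
k(64, -32) - 1*(-18915) = 372 - 1*(-18915) = 372 + 18915 = 19287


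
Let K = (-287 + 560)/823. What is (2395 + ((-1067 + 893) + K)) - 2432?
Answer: -173380/823 ≈ -210.67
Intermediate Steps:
K = 273/823 (K = 273*(1/823) = 273/823 ≈ 0.33171)
(2395 + ((-1067 + 893) + K)) - 2432 = (2395 + ((-1067 + 893) + 273/823)) - 2432 = (2395 + (-174 + 273/823)) - 2432 = (2395 - 142929/823) - 2432 = 1828156/823 - 2432 = -173380/823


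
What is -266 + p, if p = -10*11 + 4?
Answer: -372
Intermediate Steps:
p = -106 (p = -110 + 4 = -106)
-266 + p = -266 - 106 = -372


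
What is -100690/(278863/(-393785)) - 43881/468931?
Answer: 18593201162458847/130767505453 ≈ 1.4219e+5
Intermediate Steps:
-100690/(278863/(-393785)) - 43881/468931 = -100690/(278863*(-1/393785)) - 43881*1/468931 = -100690/(-278863/393785) - 43881/468931 = -100690*(-393785/278863) - 43881/468931 = 39650211650/278863 - 43881/468931 = 18593201162458847/130767505453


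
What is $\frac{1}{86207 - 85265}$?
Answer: $\frac{1}{942} \approx 0.0010616$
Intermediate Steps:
$\frac{1}{86207 - 85265} = \frac{1}{942}$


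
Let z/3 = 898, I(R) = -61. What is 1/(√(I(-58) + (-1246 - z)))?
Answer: -I*√4001/4001 ≈ -0.015809*I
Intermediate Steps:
z = 2694 (z = 3*898 = 2694)
1/(√(I(-58) + (-1246 - z))) = 1/(√(-61 + (-1246 - 1*2694))) = 1/(√(-61 + (-1246 - 2694))) = 1/(√(-61 - 3940)) = 1/(√(-4001)) = 1/(I*√4001) = -I*√4001/4001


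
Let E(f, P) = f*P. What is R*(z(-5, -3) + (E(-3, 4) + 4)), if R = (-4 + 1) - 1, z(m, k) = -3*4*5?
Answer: 272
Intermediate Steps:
E(f, P) = P*f
z(m, k) = -60 (z(m, k) = -12*5 = -60)
R = -4 (R = -3 - 1 = -4)
R*(z(-5, -3) + (E(-3, 4) + 4)) = -4*(-60 + (4*(-3) + 4)) = -4*(-60 + (-12 + 4)) = -4*(-60 - 8) = -4*(-68) = 272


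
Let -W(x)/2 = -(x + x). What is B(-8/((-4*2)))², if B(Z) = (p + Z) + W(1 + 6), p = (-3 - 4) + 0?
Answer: 484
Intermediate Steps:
W(x) = 4*x (W(x) = -(-2)*(x + x) = -(-2)*2*x = -(-4)*x = 4*x)
p = -7 (p = -7 + 0 = -7)
B(Z) = 21 + Z (B(Z) = (-7 + Z) + 4*(1 + 6) = (-7 + Z) + 4*7 = (-7 + Z) + 28 = 21 + Z)
B(-8/((-4*2)))² = (21 - 8/((-4*2)))² = (21 - 8/(-8))² = (21 - 8*(-⅛))² = (21 + 1)² = 22² = 484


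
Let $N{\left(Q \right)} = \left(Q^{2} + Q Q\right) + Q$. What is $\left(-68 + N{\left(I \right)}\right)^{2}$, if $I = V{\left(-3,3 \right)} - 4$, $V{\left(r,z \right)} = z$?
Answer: $4489$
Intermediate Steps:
$I = -1$ ($I = 3 - 4 = -1$)
$N{\left(Q \right)} = Q + 2 Q^{2}$ ($N{\left(Q \right)} = \left(Q^{2} + Q^{2}\right) + Q = 2 Q^{2} + Q = Q + 2 Q^{2}$)
$\left(-68 + N{\left(I \right)}\right)^{2} = \left(-68 - \left(1 + 2 \left(-1\right)\right)\right)^{2} = \left(-68 - \left(1 - 2\right)\right)^{2} = \left(-68 - -1\right)^{2} = \left(-68 + 1\right)^{2} = \left(-67\right)^{2} = 4489$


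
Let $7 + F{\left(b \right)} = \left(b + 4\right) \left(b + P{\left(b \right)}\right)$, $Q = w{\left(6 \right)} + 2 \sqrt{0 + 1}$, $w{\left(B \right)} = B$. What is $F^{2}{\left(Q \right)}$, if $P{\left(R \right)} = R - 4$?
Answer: $18769$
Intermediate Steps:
$P{\left(R \right)} = -4 + R$
$Q = 8$ ($Q = 6 + 2 \sqrt{0 + 1} = 6 + 2 \sqrt{1} = 6 + 2 \cdot 1 = 6 + 2 = 8$)
$F{\left(b \right)} = -7 + \left(-4 + 2 b\right) \left(4 + b\right)$ ($F{\left(b \right)} = -7 + \left(b + 4\right) \left(b + \left(-4 + b\right)\right) = -7 + \left(4 + b\right) \left(-4 + 2 b\right) = -7 + \left(-4 + 2 b\right) \left(4 + b\right)$)
$F^{2}{\left(Q \right)} = \left(-23 + 2 \cdot 8^{2} + 4 \cdot 8\right)^{2} = \left(-23 + 2 \cdot 64 + 32\right)^{2} = \left(-23 + 128 + 32\right)^{2} = 137^{2} = 18769$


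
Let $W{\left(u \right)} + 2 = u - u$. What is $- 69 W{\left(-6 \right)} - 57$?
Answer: $81$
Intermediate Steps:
$W{\left(u \right)} = -2$ ($W{\left(u \right)} = -2 + \left(u - u\right) = -2 + 0 = -2$)
$- 69 W{\left(-6 \right)} - 57 = \left(-69\right) \left(-2\right) - 57 = 138 - 57 = 81$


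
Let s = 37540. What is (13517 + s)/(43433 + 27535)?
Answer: 17019/23656 ≈ 0.71944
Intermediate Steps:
(13517 + s)/(43433 + 27535) = (13517 + 37540)/(43433 + 27535) = 51057/70968 = 51057*(1/70968) = 17019/23656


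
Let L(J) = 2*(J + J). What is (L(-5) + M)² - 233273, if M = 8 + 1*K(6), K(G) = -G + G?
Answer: -233129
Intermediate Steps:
L(J) = 4*J (L(J) = 2*(2*J) = 4*J)
K(G) = 0
M = 8 (M = 8 + 1*0 = 8 + 0 = 8)
(L(-5) + M)² - 233273 = (4*(-5) + 8)² - 233273 = (-20 + 8)² - 233273 = (-12)² - 233273 = 144 - 233273 = -233129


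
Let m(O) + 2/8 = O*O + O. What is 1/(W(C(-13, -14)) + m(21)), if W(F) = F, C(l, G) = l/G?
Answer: 28/12955 ≈ 0.0021613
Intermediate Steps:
m(O) = -1/4 + O + O**2 (m(O) = -1/4 + (O*O + O) = -1/4 + (O**2 + O) = -1/4 + (O + O**2) = -1/4 + O + O**2)
1/(W(C(-13, -14)) + m(21)) = 1/(-13/(-14) + (-1/4 + 21 + 21**2)) = 1/(-13*(-1/14) + (-1/4 + 21 + 441)) = 1/(13/14 + 1847/4) = 1/(12955/28) = 28/12955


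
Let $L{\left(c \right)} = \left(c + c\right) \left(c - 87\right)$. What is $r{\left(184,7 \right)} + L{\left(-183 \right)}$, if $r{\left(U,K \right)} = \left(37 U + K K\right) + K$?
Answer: $105684$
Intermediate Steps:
$r{\left(U,K \right)} = K + K^{2} + 37 U$ ($r{\left(U,K \right)} = \left(37 U + K^{2}\right) + K = \left(K^{2} + 37 U\right) + K = K + K^{2} + 37 U$)
$L{\left(c \right)} = 2 c \left(-87 + c\right)$
$r{\left(184,7 \right)} + L{\left(-183 \right)} = \left(7 + 7^{2} + 37 \cdot 184\right) + 2 \left(-183\right) \left(-87 - 183\right) = \left(7 + 49 + 6808\right) + 2 \left(-183\right) \left(-270\right) = 6864 + 98820 = 105684$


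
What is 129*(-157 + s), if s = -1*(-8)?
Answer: -19221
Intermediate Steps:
s = 8
129*(-157 + s) = 129*(-157 + 8) = 129*(-149) = -19221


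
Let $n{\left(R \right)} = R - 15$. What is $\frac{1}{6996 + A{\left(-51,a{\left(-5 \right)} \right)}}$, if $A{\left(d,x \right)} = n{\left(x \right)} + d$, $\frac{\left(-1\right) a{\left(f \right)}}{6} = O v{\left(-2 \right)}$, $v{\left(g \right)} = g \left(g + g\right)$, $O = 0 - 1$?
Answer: $\frac{1}{6978} \approx 0.00014331$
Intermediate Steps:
$n{\left(R \right)} = -15 + R$ ($n{\left(R \right)} = R - 15 = -15 + R$)
$O = -1$ ($O = 0 - 1 = -1$)
$v{\left(g \right)} = 2 g^{2}$ ($v{\left(g \right)} = g 2 g = 2 g^{2}$)
$a{\left(f \right)} = 48$ ($a{\left(f \right)} = - 6 \left(- 2 \left(-2\right)^{2}\right) = - 6 \left(- 2 \cdot 4\right) = - 6 \left(\left(-1\right) 8\right) = \left(-6\right) \left(-8\right) = 48$)
$A{\left(d,x \right)} = -15 + d + x$ ($A{\left(d,x \right)} = \left(-15 + x\right) + d = -15 + d + x$)
$\frac{1}{6996 + A{\left(-51,a{\left(-5 \right)} \right)}} = \frac{1}{6996 - 18} = \frac{1}{6978}$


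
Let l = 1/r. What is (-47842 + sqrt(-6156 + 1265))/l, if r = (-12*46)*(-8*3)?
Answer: -633810816 + 13248*I*sqrt(4891) ≈ -6.3381e+8 + 9.2651e+5*I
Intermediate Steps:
r = 13248 (r = -552*(-24) = 13248)
l = 1/13248 ≈ 7.5483e-5
(-47842 + sqrt(-6156 + 1265))/l = (-47842 + sqrt(-6156 + 1265))/(1/13248) = (-47842 + sqrt(-4891))*13248 = (-47842 + I*sqrt(4891))*13248 = -633810816 + 13248*I*sqrt(4891)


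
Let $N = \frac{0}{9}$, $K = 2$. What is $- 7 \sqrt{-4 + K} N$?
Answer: $0$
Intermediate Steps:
$N = 0$ ($N = 0 \cdot \frac{1}{9} = 0$)
$- 7 \sqrt{-4 + K} N = - 7 \sqrt{-4 + 2} \cdot 0 = - 7 \sqrt{-2} \cdot 0 = - 7 i \sqrt{2} \cdot 0 = 0$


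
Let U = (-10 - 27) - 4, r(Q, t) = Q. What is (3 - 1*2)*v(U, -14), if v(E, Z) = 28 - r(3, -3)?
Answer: 25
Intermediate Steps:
U = -41 (U = -37 - 4 = -41)
v(E, Z) = 25 (v(E, Z) = 28 - 1*3 = 28 - 3 = 25)
(3 - 1*2)*v(U, -14) = (3 - 1*2)*25 = (3 - 2)*25 = 1*25 = 25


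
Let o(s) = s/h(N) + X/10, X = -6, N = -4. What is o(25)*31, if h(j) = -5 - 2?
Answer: -4526/35 ≈ -129.31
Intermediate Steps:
h(j) = -7
o(s) = -⅗ - s/7 (o(s) = s/(-7) - 6/10 = s*(-⅐) - 6*⅒ = -s/7 - ⅗ = -⅗ - s/7)
o(25)*31 = (-⅗ - ⅐*25)*31 = (-⅗ - 25/7)*31 = -146/35*31 = -4526/35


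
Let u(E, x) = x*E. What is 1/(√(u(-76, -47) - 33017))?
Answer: -I*√29445/29445 ≈ -0.0058277*I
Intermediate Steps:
u(E, x) = E*x
1/(√(u(-76, -47) - 33017)) = 1/(√(-76*(-47) - 33017)) = 1/(√(3572 - 33017)) = 1/(√(-29445)) = 1/(I*√29445) = -I*√29445/29445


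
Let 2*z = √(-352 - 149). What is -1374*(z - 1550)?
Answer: 2129700 - 687*I*√501 ≈ 2.1297e+6 - 15377.0*I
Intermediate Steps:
z = I*√501/2 (z = √(-352 - 149)/2 = √(-501)/2 = (I*√501)/2 = I*√501/2 ≈ 11.192*I)
-1374*(z - 1550) = -1374*(I*√501/2 - 1550) = -1374*(-1550 + I*√501/2) = 2129700 - 687*I*√501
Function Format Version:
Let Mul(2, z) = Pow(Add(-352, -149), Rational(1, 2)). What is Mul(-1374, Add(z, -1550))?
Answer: Add(2129700, Mul(-687, I, Pow(501, Rational(1, 2)))) ≈ Add(2.1297e+6, Mul(-15377., I))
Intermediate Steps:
z = Mul(Rational(1, 2), I, Pow(501, Rational(1, 2))) (z = Mul(Rational(1, 2), Pow(Add(-352, -149), Rational(1, 2))) = Mul(Rational(1, 2), Pow(-501, Rational(1, 2))) = Mul(Rational(1, 2), Mul(I, Pow(501, Rational(1, 2)))) = Mul(Rational(1, 2), I, Pow(501, Rational(1, 2))) ≈ Mul(11.192, I))
Mul(-1374, Add(z, -1550)) = Mul(-1374, Add(Mul(Rational(1, 2), I, Pow(501, Rational(1, 2))), -1550)) = Mul(-1374, Add(-1550, Mul(Rational(1, 2), I, Pow(501, Rational(1, 2))))) = Add(2129700, Mul(-687, I, Pow(501, Rational(1, 2))))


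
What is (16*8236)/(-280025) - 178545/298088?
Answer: -89277907913/83472092200 ≈ -1.0696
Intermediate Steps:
(16*8236)/(-280025) - 178545/298088 = 131776*(-1/280025) - 178545*1/298088 = -131776/280025 - 178545/298088 = -89277907913/83472092200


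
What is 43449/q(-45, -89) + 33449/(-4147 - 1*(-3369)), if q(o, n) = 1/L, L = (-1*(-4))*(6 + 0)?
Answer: 811246279/778 ≈ 1.0427e+6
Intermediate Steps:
L = 24 (L = 4*6 = 24)
q(o, n) = 1/24
43449/q(-45, -89) + 33449/(-4147 - 1*(-3369)) = 43449/(1/24) + 33449/(-4147 - 1*(-3369)) = 43449*24 + 33449/(-4147 + 3369) = 1042776 + 33449/(-778) = 1042776 + 33449*(-1/778) = 1042776 - 33449/778 = 811246279/778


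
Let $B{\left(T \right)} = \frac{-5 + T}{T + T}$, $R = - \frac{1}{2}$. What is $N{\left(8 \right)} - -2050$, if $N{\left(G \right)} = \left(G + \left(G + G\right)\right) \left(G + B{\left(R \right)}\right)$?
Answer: $2374$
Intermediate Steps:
$R = - \frac{1}{2}$ ($R = \left(-1\right) \frac{1}{2} = - \frac{1}{2} \approx -0.5$)
$B{\left(T \right)} = \frac{-5 + T}{2 T}$
$N{\left(G \right)} = 3 G \left(\frac{11}{2} + G\right)$ ($N{\left(G \right)} = \left(G + \left(G + G\right)\right) \left(G + \frac{-5 - \frac{1}{2}}{2 \left(- \frac{1}{2}\right)}\right) = \left(G + 2 G\right) \left(G + \frac{1}{2} \left(-2\right) \left(- \frac{11}{2}\right)\right) = 3 G \left(G + \frac{11}{2}\right) = 3 G \left(\frac{11}{2} + G\right)$)
$N{\left(8 \right)} - -2050 = \frac{3}{2} \cdot 8 \left(11 + 2 \cdot 8\right) - -2050 = \frac{3}{2} \cdot 8 \left(11 + 16\right) + 2050 = \frac{3}{2} \cdot 8 \cdot 27 + 2050 = 324 + 2050 = 2374$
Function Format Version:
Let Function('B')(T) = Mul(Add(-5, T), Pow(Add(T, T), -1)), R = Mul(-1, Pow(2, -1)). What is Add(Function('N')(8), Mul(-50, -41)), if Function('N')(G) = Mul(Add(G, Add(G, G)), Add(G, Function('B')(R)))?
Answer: 2374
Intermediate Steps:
R = Rational(-1, 2) (R = Mul(-1, Rational(1, 2)) = Rational(-1, 2) ≈ -0.50000)
Function('B')(T) = Mul(Rational(1, 2), Pow(T, -1), Add(-5, T)) (Function('B')(T) = Mul(Add(-5, T), Pow(Mul(2, T), -1)) = Mul(Add(-5, T), Mul(Rational(1, 2), Pow(T, -1))) = Mul(Rational(1, 2), Pow(T, -1), Add(-5, T)))
Function('N')(G) = Mul(3, G, Add(Rational(11, 2), G)) (Function('N')(G) = Mul(Add(G, Add(G, G)), Add(G, Mul(Rational(1, 2), Pow(Rational(-1, 2), -1), Add(-5, Rational(-1, 2))))) = Mul(Add(G, Mul(2, G)), Add(G, Mul(Rational(1, 2), -2, Rational(-11, 2)))) = Mul(Mul(3, G), Add(G, Rational(11, 2))) = Mul(Mul(3, G), Add(Rational(11, 2), G)) = Mul(3, G, Add(Rational(11, 2), G)))
Add(Function('N')(8), Mul(-50, -41)) = Add(Mul(Rational(3, 2), 8, Add(11, Mul(2, 8))), Mul(-50, -41)) = Add(Mul(Rational(3, 2), 8, Add(11, 16)), 2050) = Add(Mul(Rational(3, 2), 8, 27), 2050) = Add(324, 2050) = 2374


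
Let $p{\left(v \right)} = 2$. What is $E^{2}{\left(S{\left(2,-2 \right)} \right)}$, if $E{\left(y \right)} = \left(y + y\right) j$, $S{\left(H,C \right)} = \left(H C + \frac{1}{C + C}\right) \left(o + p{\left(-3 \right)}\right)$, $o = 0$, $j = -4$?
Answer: $4624$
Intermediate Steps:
$S{\left(H,C \right)} = \frac{1}{C} + 2 C H$ ($S{\left(H,C \right)} = \left(H C + \frac{1}{C + C}\right) \left(0 + 2\right) = \left(C H + \frac{1}{2 C}\right) 2 = \left(\frac{1}{2 C} + C H\right) 2 = \frac{1}{C} + 2 C H$)
$E{\left(y \right)} = - 8 y$ ($E{\left(y \right)} = \left(y + y\right) \left(-4\right) = 2 y \left(-4\right) = - 8 y$)
$E^{2}{\left(S{\left(2,-2 \right)} \right)} = \left(- 8 \left(\frac{1}{-2} + 2 \left(-2\right) 2\right)\right)^{2} = \left(- 8 \left(- \frac{1}{2} - 8\right)\right)^{2} = \left(\left(-8\right) \left(- \frac{17}{2}\right)\right)^{2} = 68^{2} = 4624$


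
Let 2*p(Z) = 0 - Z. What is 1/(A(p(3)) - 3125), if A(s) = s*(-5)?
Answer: -2/6235 ≈ -0.00032077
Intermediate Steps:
p(Z) = -Z/2 (p(Z) = (0 - Z)/2 = (-Z)/2 = -Z/2)
A(s) = -5*s
1/(A(p(3)) - 3125) = 1/(-(-5)*3/2 - 3125) = 1/(-5*(-3/2) - 3125) = 1/(15/2 - 3125) = 1/(-6235/2) = -2/6235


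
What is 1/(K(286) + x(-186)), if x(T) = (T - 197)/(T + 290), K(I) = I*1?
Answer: 104/29361 ≈ 0.0035421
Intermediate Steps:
K(I) = I
x(T) = (-197 + T)/(290 + T)
1/(K(286) + x(-186)) = 1/(286 + (-197 - 186)/(290 - 186)) = 1/(286 - 383/104) = 1/(29361/104) = 104/29361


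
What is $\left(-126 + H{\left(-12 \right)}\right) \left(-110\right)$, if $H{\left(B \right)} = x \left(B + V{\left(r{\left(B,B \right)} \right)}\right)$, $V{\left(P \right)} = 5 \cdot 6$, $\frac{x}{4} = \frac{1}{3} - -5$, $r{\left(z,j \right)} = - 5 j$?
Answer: $-28380$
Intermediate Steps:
$x = \frac{64}{3}$ ($x = 4 \left(\frac{1}{3} - -5\right) = 4 \left(\frac{1}{3} + 5\right) = 4 \cdot \frac{16}{3} = \frac{64}{3} \approx 21.333$)
$V{\left(P \right)} = 30$
$H{\left(B \right)} = 640 + \frac{64 B}{3}$ ($H{\left(B \right)} = \frac{64 \left(B + 30\right)}{3} = \frac{64 \left(30 + B\right)}{3} = 640 + \frac{64 B}{3}$)
$\left(-126 + H{\left(-12 \right)}\right) \left(-110\right) = \left(-126 + \left(640 + \frac{64}{3} \left(-12\right)\right)\right) \left(-110\right) = \left(-126 + \left(640 - 256\right)\right) \left(-110\right) = \left(-126 + 384\right) \left(-110\right) = 258 \left(-110\right) = -28380$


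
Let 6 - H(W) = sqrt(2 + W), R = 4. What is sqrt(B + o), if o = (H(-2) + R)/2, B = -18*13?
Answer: I*sqrt(229) ≈ 15.133*I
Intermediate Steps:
B = -234
H(W) = 6 - sqrt(2 + W)
o = 5 (o = ((6 - sqrt(2 - 2)) + 4)/2 = ((6 - sqrt(0)) + 4)*(1/2) = ((6 - 1*0) + 4)*(1/2) = ((6 + 0) + 4)*(1/2) = (6 + 4)*(1/2) = 10*(1/2) = 5)
sqrt(B + o) = sqrt(-234 + 5) = sqrt(-229) = I*sqrt(229)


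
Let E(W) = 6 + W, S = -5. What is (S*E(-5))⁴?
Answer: 625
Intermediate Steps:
(S*E(-5))⁴ = (-5*(6 - 5))⁴ = (-5*1)⁴ = (-5)⁴ = 625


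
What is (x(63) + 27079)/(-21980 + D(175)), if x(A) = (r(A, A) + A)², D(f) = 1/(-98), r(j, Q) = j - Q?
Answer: -3042704/2154041 ≈ -1.4126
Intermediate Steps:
D(f) = -1/98
x(A) = A² (x(A) = ((A - A) + A)² = (0 + A)² = A²)
(x(63) + 27079)/(-21980 + D(175)) = (63² + 27079)/(-21980 - 1/98) = (3969 + 27079)/(-2154041/98) = 31048*(-98/2154041) = -3042704/2154041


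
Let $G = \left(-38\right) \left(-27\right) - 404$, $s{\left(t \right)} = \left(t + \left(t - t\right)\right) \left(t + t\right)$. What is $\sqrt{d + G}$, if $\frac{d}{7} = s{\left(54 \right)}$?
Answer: $\sqrt{41446} \approx 203.58$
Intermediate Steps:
$s{\left(t \right)} = 2 t^{2}$ ($s{\left(t \right)} = \left(t + 0\right) 2 t = t 2 t = 2 t^{2}$)
$d = 40824$ ($d = 7 \cdot 2 \cdot 54^{2} = 7 \cdot 2 \cdot 2916 = 7 \cdot 5832 = 40824$)
$G = 622$ ($G = 1026 - 404 = 622$)
$\sqrt{d + G} = \sqrt{40824 + 622} = \sqrt{41446}$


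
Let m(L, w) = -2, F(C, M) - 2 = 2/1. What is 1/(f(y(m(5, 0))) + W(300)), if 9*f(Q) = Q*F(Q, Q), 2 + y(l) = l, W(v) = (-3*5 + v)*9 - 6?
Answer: 9/23015 ≈ 0.00039105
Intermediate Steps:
W(v) = -141 + 9*v (W(v) = (-15 + v)*9 - 6 = (-135 + 9*v) - 6 = -141 + 9*v)
F(C, M) = 4 (F(C, M) = 2 + 2/1 = 2 + 2*1 = 2 + 2 = 4)
y(l) = -2 + l
f(Q) = 4*Q/9 (f(Q) = (Q*4)/9 = (4*Q)/9 = 4*Q/9)
1/(f(y(m(5, 0))) + W(300)) = 1/(4*(-2 - 2)/9 + (-141 + 9*300)) = 1/((4/9)*(-4) + (-141 + 2700)) = 1/(-16/9 + 2559) = 1/(23015/9) = 9/23015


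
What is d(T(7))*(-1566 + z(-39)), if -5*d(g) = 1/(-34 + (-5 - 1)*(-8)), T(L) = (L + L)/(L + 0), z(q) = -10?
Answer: 788/35 ≈ 22.514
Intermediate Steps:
T(L) = 2 (T(L) = (2*L)/L = 2)
d(g) = -1/70 (d(g) = -1/(5*(-34 + (-5 - 1)*(-8))) = -1/(5*(-34 - 6*(-8))) = -1/(5*(-34 + 48)) = -⅕/14 = -⅕*1/14 = -1/70)
d(T(7))*(-1566 + z(-39)) = -(-1566 - 10)/70 = -1/70*(-1576) = 788/35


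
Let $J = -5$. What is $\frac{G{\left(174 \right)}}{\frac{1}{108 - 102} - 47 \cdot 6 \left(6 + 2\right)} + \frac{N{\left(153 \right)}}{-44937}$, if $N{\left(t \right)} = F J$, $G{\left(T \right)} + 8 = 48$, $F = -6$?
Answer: $- \frac{746062}{40548153} \approx -0.018399$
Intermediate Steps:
$G{\left(T \right)} = 40$ ($G{\left(T \right)} = -8 + 48 = 40$)
$N{\left(t \right)} = 30$ ($N{\left(t \right)} = \left(-6\right) \left(-5\right) = 30$)
$\frac{G{\left(174 \right)}}{\frac{1}{108 - 102} - 47 \cdot 6 \left(6 + 2\right)} + \frac{N{\left(153 \right)}}{-44937} = \frac{40}{\frac{1}{108 - 102} - 47 \cdot 6 \left(6 + 2\right)} + \frac{30}{-44937} = \frac{40}{\frac{1}{6} - 47 \cdot 6 \cdot 8} + 30 \left(- \frac{1}{44937}\right) = \frac{40}{\frac{1}{6} - 2256} - \frac{10}{14979} = \frac{40}{- \frac{13535}{6}} - \frac{10}{14979} = 40 \left(- \frac{6}{13535}\right) - \frac{10}{14979} = - \frac{48}{2707} - \frac{10}{14979} = - \frac{746062}{40548153}$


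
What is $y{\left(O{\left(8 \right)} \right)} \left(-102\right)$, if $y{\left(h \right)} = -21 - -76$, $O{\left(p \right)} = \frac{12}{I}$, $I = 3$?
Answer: $-5610$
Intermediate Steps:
$O{\left(p \right)} = 4$ ($O{\left(p \right)} = \frac{12}{3} = 12 \cdot \frac{1}{3} = 4$)
$y{\left(h \right)} = 55$ ($y{\left(h \right)} = -21 + 76 = 55$)
$y{\left(O{\left(8 \right)} \right)} \left(-102\right) = 55 \left(-102\right) = -5610$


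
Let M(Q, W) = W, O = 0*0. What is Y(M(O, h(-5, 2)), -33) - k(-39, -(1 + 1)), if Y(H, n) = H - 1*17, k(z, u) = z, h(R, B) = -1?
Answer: 21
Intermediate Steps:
O = 0
Y(H, n) = -17 + H (Y(H, n) = H - 17 = -17 + H)
Y(M(O, h(-5, 2)), -33) - k(-39, -(1 + 1)) = (-17 - 1) - 1*(-39) = -18 + 39 = 21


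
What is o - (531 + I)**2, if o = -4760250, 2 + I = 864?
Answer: -6700699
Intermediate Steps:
I = 862 (I = -2 + 864 = 862)
o - (531 + I)**2 = -4760250 - (531 + 862)**2 = -4760250 - 1*1393**2 = -4760250 - 1*1940449 = -4760250 - 1940449 = -6700699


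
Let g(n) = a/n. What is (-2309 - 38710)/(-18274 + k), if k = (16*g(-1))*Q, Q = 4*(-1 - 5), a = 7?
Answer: 41019/15586 ≈ 2.6318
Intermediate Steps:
g(n) = 7/n
Q = -24 (Q = 4*(-6) = -24)
k = 2688 (k = (16*(7/(-1)))*(-24) = (16*(7*(-1)))*(-24) = (16*(-7))*(-24) = -112*(-24) = 2688)
(-2309 - 38710)/(-18274 + k) = (-2309 - 38710)/(-18274 + 2688) = -41019/(-15586) = -41019*(-1/15586) = 41019/15586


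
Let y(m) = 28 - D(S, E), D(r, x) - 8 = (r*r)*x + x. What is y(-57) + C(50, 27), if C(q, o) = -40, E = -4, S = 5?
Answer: 84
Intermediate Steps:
D(r, x) = 8 + x + x*r**2 (D(r, x) = 8 + ((r*r)*x + x) = 8 + (r**2*x + x) = 8 + (x*r**2 + x) = 8 + (x + x*r**2) = 8 + x + x*r**2)
y(m) = 124 (y(m) = 28 - (8 - 4 - 4*5**2) = 28 - (8 - 4 - 4*25) = 28 - (8 - 4 - 100) = 28 - 1*(-96) = 28 + 96 = 124)
y(-57) + C(50, 27) = 124 - 40 = 84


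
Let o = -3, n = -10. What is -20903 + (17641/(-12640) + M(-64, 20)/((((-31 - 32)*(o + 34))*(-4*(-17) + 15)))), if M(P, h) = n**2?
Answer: -42831673070539/2048931360 ≈ -20904.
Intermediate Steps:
M(P, h) = 100 (M(P, h) = (-10)**2 = 100)
-20903 + (17641/(-12640) + M(-64, 20)/((((-31 - 32)*(o + 34))*(-4*(-17) + 15)))) = -20903 + (17641/(-12640) + 100/((((-31 - 32)*(-3 + 34))*(-4*(-17) + 15)))) = -20903 + (17641*(-1/12640) + 100/(((-63*31)*(68 + 15)))) = -20903 + (-17641/12640 + 100/((-1953*83))) = -20903 + (-17641/12640 + 100/(-162099)) = -20903 + (-17641/12640 + 100*(-1/162099)) = -20903 + (-17641/12640 - 100/162099) = -20903 - 2860852459/2048931360 = -42831673070539/2048931360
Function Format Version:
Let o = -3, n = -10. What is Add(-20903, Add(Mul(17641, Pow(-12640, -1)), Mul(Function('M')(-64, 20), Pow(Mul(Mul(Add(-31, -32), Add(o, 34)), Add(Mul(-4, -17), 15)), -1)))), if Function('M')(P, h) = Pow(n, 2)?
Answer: Rational(-42831673070539, 2048931360) ≈ -20904.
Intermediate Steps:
Function('M')(P, h) = 100 (Function('M')(P, h) = Pow(-10, 2) = 100)
Add(-20903, Add(Mul(17641, Pow(-12640, -1)), Mul(Function('M')(-64, 20), Pow(Mul(Mul(Add(-31, -32), Add(o, 34)), Add(Mul(-4, -17), 15)), -1)))) = Add(-20903, Add(Mul(17641, Pow(-12640, -1)), Mul(100, Pow(Mul(Mul(Add(-31, -32), Add(-3, 34)), Add(Mul(-4, -17), 15)), -1)))) = Add(-20903, Add(Mul(17641, Rational(-1, 12640)), Mul(100, Pow(Mul(Mul(-63, 31), Add(68, 15)), -1)))) = Add(-20903, Add(Rational(-17641, 12640), Mul(100, Pow(Mul(-1953, 83), -1)))) = Add(-20903, Add(Rational(-17641, 12640), Mul(100, Pow(-162099, -1)))) = Add(-20903, Add(Rational(-17641, 12640), Mul(100, Rational(-1, 162099)))) = Add(-20903, Add(Rational(-17641, 12640), Rational(-100, 162099))) = Add(-20903, Rational(-2860852459, 2048931360)) = Rational(-42831673070539, 2048931360)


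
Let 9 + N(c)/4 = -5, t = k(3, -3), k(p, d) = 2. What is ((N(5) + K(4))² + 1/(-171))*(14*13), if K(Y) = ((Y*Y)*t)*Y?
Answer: 161336266/171 ≈ 9.4349e+5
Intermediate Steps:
t = 2
N(c) = -56 (N(c) = -36 + 4*(-5) = -36 - 20 = -56)
K(Y) = 2*Y³ (K(Y) = ((Y*Y)*2)*Y = (Y²*2)*Y = (2*Y²)*Y = 2*Y³)
((N(5) + K(4))² + 1/(-171))*(14*13) = ((-56 + 2*4³)² + 1/(-171))*(14*13) = ((-56 + 2*64)² - 1/171)*182 = ((-56 + 128)² - 1/171)*182 = (72² - 1/171)*182 = (5184 - 1/171)*182 = (886463/171)*182 = 161336266/171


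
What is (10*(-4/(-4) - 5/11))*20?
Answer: 1200/11 ≈ 109.09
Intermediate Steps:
(10*(-4/(-4) - 5/11))*20 = (10*(-4*(-¼) - 5*1/11))*20 = (10*(1 - 5/11))*20 = (10*(6/11))*20 = (60/11)*20 = 1200/11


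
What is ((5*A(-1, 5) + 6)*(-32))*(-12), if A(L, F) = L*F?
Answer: -7296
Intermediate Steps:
A(L, F) = F*L
((5*A(-1, 5) + 6)*(-32))*(-12) = ((5*(5*(-1)) + 6)*(-32))*(-12) = ((5*(-5) + 6)*(-32))*(-12) = ((-25 + 6)*(-32))*(-12) = -19*(-32)*(-12) = 608*(-12) = -7296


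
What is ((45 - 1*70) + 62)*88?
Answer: 3256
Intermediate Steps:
((45 - 1*70) + 62)*88 = ((45 - 70) + 62)*88 = (-25 + 62)*88 = 37*88 = 3256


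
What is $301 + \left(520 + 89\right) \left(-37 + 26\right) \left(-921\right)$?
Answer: $6170080$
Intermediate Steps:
$301 + \left(520 + 89\right) \left(-37 + 26\right) \left(-921\right) = 301 + 609 \left(-11\right) \left(-921\right) = 301 - -6169779 = 301 + 6169779 = 6170080$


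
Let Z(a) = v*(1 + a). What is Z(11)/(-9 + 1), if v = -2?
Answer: 3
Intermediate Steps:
Z(a) = -2 - 2*a (Z(a) = -2*(1 + a) = -2 - 2*a)
Z(11)/(-9 + 1) = (-2 - 2*11)/(-9 + 1) = (-2 - 22)/(-8) = -24*(-⅛) = 3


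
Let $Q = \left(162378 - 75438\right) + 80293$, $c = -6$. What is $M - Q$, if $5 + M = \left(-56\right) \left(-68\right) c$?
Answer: $-190086$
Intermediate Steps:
$Q = 167233$ ($Q = 86940 + 80293 = 167233$)
$M = -22853$ ($M = -5 + \left(-56\right) \left(-68\right) \left(-6\right) = -5 + 3808 \left(-6\right) = -5 - 22848 = -22853$)
$M - Q = -22853 - 167233 = -190086$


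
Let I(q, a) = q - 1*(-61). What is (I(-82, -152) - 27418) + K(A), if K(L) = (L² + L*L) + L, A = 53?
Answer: -21768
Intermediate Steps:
I(q, a) = 61 + q (I(q, a) = q + 61 = 61 + q)
K(L) = L + 2*L² (K(L) = (L² + L²) + L = 2*L² + L = L + 2*L²)
(I(-82, -152) - 27418) + K(A) = ((61 - 82) - 27418) + 53*(1 + 2*53) = (-21 - 27418) + 53*(1 + 106) = -27439 + 53*107 = -27439 + 5671 = -21768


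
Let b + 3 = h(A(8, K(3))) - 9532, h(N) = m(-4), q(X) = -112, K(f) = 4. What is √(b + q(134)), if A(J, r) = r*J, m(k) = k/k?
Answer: I*√9646 ≈ 98.214*I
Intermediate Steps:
m(k) = 1
A(J, r) = J*r
h(N) = 1
b = -9534 (b = -3 + (1 - 9532) = -3 - 9531 = -9534)
√(b + q(134)) = √(-9534 - 112) = √(-9646) = I*√9646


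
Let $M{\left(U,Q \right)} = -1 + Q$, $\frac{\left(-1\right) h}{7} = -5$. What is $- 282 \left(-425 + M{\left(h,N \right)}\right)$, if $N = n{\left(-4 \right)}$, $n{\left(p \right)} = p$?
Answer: $121260$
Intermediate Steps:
$h = 35$ ($h = \left(-7\right) \left(-5\right) = 35$)
$N = -4$
$- 282 \left(-425 + M{\left(h,N \right)}\right) = - 282 \left(-425 - 5\right) = \left(-282\right) \left(-430\right) = 121260$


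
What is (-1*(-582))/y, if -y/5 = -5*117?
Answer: 194/975 ≈ 0.19897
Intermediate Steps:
y = 2925 (y = -(-25)*117 = -5*(-585) = 2925)
(-1*(-582))/y = -1*(-582)/2925 = 582*(1/2925) = 194/975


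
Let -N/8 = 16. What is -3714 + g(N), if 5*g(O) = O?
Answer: -18698/5 ≈ -3739.6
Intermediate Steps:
N = -128 (N = -8*16 = -128)
g(O) = O/5
-3714 + g(N) = -3714 + (⅕)*(-128) = -3714 - 128/5 = -18698/5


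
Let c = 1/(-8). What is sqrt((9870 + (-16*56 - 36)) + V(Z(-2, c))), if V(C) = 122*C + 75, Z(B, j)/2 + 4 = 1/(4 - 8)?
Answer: 2*sqrt(1994) ≈ 89.308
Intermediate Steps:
c = -1/8 ≈ -0.12500
Z(B, j) = -17/2 (Z(B, j) = -8 + 2/(4 - 8) = -8 + 2/(-4) = -8 + 2*(-1/4) = -8 - 1/2 = -17/2)
V(C) = 75 + 122*C
sqrt((9870 + (-16*56 - 36)) + V(Z(-2, c))) = sqrt((9870 + (-16*56 - 36)) + (75 + 122*(-17/2))) = sqrt((9870 + (-896 - 36)) + (75 - 1037)) = sqrt((9870 - 932) - 962) = sqrt(8938 - 962) = sqrt(7976) = 2*sqrt(1994)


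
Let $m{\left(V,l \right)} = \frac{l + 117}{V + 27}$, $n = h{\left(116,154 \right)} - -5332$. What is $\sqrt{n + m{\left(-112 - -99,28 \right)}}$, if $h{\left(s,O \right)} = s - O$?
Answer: $\frac{\sqrt{1039654}}{14} \approx 72.831$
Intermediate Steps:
$n = 5294$ ($n = \left(116 - 154\right) - -5332 = \left(116 - 154\right) + 5332 = -38 + 5332 = 5294$)
$m{\left(V,l \right)} = \frac{117 + l}{27 + V}$
$\sqrt{n + m{\left(-112 - -99,28 \right)}} = \sqrt{5294 + \frac{117 + 28}{27 - 13}} = \sqrt{5294 + \frac{1}{27 + \left(-112 + 99\right)} 145} = \sqrt{5294 + \frac{1}{27 - 13} \cdot 145} = \sqrt{5294 + \frac{1}{14} \cdot 145} = \sqrt{5294 + \frac{145}{14}} = \sqrt{\frac{74261}{14}} = \frac{\sqrt{1039654}}{14}$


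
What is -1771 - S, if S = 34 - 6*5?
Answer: -1775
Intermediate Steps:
S = 4 (S = 34 - 30 = 4)
-1771 - S = -1771 - 1*4 = -1771 - 4 = -1775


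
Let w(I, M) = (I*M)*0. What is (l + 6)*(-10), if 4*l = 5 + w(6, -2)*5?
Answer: -145/2 ≈ -72.500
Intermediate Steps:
w(I, M) = 0
l = 5/4 (l = (5 + 0*5)/4 = (5 + 0)/4 = (¼)*5 = 5/4 ≈ 1.2500)
(l + 6)*(-10) = (5/4 + 6)*(-10) = (29/4)*(-10) = -145/2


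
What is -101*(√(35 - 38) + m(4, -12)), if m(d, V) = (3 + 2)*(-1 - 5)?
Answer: 3030 - 101*I*√3 ≈ 3030.0 - 174.94*I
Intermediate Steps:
m(d, V) = -30 (m(d, V) = 5*(-6) = -30)
-101*(√(35 - 38) + m(4, -12)) = -101*(√(35 - 38) - 30) = -101*(√(-3) - 30) = -101*(I*√3 - 30) = -101*(-30 + I*√3) = 3030 - 101*I*√3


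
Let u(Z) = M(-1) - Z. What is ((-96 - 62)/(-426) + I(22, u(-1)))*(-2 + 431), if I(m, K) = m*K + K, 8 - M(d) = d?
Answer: 7016867/71 ≈ 98829.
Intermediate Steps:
M(d) = 8 - d
u(Z) = 9 - Z (u(Z) = (8 - 1*(-1)) - Z = (8 + 1) - Z = 9 - Z)
I(m, K) = K + K*m (I(m, K) = K*m + K = K + K*m)
((-96 - 62)/(-426) + I(22, u(-1)))*(-2 + 431) = ((-96 - 62)/(-426) + (9 - 1*(-1))*(1 + 22))*(-2 + 431) = (-158*(-1/426) + (9 + 1)*23)*429 = (79/213 + 10*23)*429 = (79/213 + 230)*429 = (49069/213)*429 = 7016867/71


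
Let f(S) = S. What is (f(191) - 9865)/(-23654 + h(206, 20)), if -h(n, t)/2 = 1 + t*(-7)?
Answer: 4837/11688 ≈ 0.41384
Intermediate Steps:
h(n, t) = -2 + 14*t (h(n, t) = -2*(1 + t*(-7)) = -2*(1 - 7*t) = -2 + 14*t)
(f(191) - 9865)/(-23654 + h(206, 20)) = (191 - 9865)/(-23654 + (-2 + 14*20)) = -9674/(-23654 + (-2 + 280)) = -9674/(-23654 + 278) = -9674/(-23376) = -9674*(-1/23376) = 4837/11688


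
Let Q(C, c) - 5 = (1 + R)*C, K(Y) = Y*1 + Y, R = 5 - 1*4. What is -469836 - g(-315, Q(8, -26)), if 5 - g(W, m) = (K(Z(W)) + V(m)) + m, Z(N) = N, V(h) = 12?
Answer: -470438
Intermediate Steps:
R = 1 (R = 5 - 4 = 1)
K(Y) = 2*Y (K(Y) = Y + Y = 2*Y)
Q(C, c) = 5 + 2*C (Q(C, c) = 5 + (1 + 1)*C = 5 + 2*C)
g(W, m) = -7 - m - 2*W (g(W, m) = 5 - ((2*W + 12) + m) = 5 - ((12 + 2*W) + m) = 5 - (12 + m + 2*W) = 5 + (-12 - m - 2*W) = -7 - m - 2*W)
-469836 - g(-315, Q(8, -26)) = -469836 - (-7 - (5 + 2*8) - 2*(-315)) = -469836 - (-7 - (5 + 16) + 630) = -469836 - (-7 - 1*21 + 630) = -469836 - (-7 - 21 + 630) = -469836 - 1*602 = -469836 - 602 = -470438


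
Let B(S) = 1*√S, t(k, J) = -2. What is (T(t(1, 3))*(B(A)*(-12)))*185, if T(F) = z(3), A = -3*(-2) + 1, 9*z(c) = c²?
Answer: -2220*√7 ≈ -5873.6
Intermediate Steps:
z(c) = c²/9
A = 7 (A = 6 + 1 = 7)
B(S) = √S
T(F) = 1 (T(F) = (⅑)*3² = (⅑)*9 = 1)
(T(t(1, 3))*(B(A)*(-12)))*185 = (1*(√7*(-12)))*185 = (1*(-12*√7))*185 = -12*√7*185 = -2220*√7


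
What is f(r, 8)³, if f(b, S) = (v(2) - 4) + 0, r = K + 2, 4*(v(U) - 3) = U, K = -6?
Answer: -⅛ ≈ -0.12500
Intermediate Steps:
v(U) = 3 + U/4
r = -4 (r = -6 + 2 = -4)
f(b, S) = -½ (f(b, S) = ((3 + (¼)*2) - 4) + 0 = ((3 + ½) - 4) + 0 = (7/2 - 4) + 0 = -½ + 0 = -½)
f(r, 8)³ = (-½)³ = -⅛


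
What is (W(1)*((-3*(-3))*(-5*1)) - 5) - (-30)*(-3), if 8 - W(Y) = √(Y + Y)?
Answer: -455 + 45*√2 ≈ -391.36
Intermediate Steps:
W(Y) = 8 - √2*√Y (W(Y) = 8 - √(Y + Y) = 8 - √(2*Y) = 8 - √2*√Y)
(W(1)*((-3*(-3))*(-5*1)) - 5) - (-30)*(-3) = ((8 - √2*√1)*((-3*(-3))*(-5*1)) - 5) - (-30)*(-3) = ((8 - 1*√2*1)*(9*(-5)) - 5) - 1*90 = ((8 - √2)*(-45) - 5) - 90 = ((-360 + 45*√2) - 5) - 90 = (-365 + 45*√2) - 90 = -455 + 45*√2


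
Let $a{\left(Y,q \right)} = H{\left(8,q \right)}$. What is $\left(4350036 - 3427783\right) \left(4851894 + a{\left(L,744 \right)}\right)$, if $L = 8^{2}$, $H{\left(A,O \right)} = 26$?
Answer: $4474697775760$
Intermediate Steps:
$L = 64$
$a{\left(Y,q \right)} = 26$
$\left(4350036 - 3427783\right) \left(4851894 + a{\left(L,744 \right)}\right) = \left(4350036 - 3427783\right) \left(4851894 + 26\right) = 922253 \cdot 4851920 = 4474697775760$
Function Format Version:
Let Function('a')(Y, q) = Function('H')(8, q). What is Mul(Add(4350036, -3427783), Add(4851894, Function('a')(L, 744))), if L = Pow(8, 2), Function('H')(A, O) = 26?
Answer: 4474697775760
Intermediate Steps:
L = 64
Function('a')(Y, q) = 26
Mul(Add(4350036, -3427783), Add(4851894, Function('a')(L, 744))) = Mul(Add(4350036, -3427783), Add(4851894, 26)) = Mul(922253, 4851920) = 4474697775760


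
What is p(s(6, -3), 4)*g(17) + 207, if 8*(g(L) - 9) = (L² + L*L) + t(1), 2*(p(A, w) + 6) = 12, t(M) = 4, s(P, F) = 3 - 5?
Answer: 207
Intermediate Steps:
s(P, F) = -2
p(A, w) = 0 (p(A, w) = -6 + (½)*12 = -6 + 6 = 0)
g(L) = 19/2 + L²/4 (g(L) = 9 + ((L² + L*L) + 4)/8 = 9 + ((L² + L²) + 4)/8 = 9 + (2*L² + 4)/8 = 9 + (4 + 2*L²)/8 = 9 + (½ + L²/4) = 19/2 + L²/4)
p(s(6, -3), 4)*g(17) + 207 = 0*(19/2 + (¼)*17²) + 207 = 0*(19/2 + (¼)*289) + 207 = 0*(19/2 + 289/4) + 207 = 0*(327/4) + 207 = 0 + 207 = 207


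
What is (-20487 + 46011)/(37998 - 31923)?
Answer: 2836/675 ≈ 4.2015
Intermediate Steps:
(-20487 + 46011)/(37998 - 31923) = 25524/6075 = 25524*(1/6075) = 2836/675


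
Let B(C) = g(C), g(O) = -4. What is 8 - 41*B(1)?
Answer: 172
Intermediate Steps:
B(C) = -4
8 - 41*B(1) = 8 - 41*(-4) = 8 + 164 = 172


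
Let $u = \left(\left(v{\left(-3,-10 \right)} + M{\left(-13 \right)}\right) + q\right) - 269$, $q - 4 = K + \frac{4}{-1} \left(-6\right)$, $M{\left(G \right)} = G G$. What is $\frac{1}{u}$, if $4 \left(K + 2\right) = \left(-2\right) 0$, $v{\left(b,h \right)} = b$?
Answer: $- \frac{1}{77} \approx -0.012987$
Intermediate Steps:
$M{\left(G \right)} = G^{2}$
$K = -2$ ($K = -2 + \frac{\left(-2\right) 0}{4} = -2 + \frac{1}{4} \cdot 0 = -2 + 0 = -2$)
$q = 26$ ($q = 4 - \left(2 - \frac{4}{-1} \left(-6\right)\right) = 4 - \left(2 - 4 \left(-1\right) \left(-6\right)\right) = 4 - -22 = 4 + \left(-2 + 24\right) = 4 + 22 = 26$)
$u = -77$ ($u = \left(\left(-3 + \left(-13\right)^{2}\right) + 26\right) - 269 = \left(\left(-3 + 169\right) + 26\right) - 269 = \left(166 + 26\right) - 269 = 192 - 269 = -77$)
$\frac{1}{u} = \frac{1}{-77} = - \frac{1}{77}$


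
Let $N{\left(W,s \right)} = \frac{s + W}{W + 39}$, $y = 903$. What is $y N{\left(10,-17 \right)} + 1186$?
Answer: $1057$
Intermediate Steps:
$N{\left(W,s \right)} = \frac{W + s}{39 + W}$
$y N{\left(10,-17 \right)} + 1186 = 903 \frac{10 - 17}{39 + 10} + 1186 = 903 \cdot \frac{1}{49} \left(-7\right) + 1186 = 903 \left(- \frac{1}{7}\right) + 1186 = -129 + 1186 = 1057$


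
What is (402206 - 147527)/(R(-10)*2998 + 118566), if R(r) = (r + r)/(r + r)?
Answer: 254679/121564 ≈ 2.0950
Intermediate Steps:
R(r) = 1 (R(r) = (2*r)/((2*r)) = (2*r)*(1/(2*r)) = 1)
(402206 - 147527)/(R(-10)*2998 + 118566) = (402206 - 147527)/(1*2998 + 118566) = 254679/(2998 + 118566) = 254679/121564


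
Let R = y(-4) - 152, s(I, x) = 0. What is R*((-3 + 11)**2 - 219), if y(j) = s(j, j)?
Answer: 23560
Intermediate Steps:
y(j) = 0
R = -152 (R = 0 - 152 = -152)
R*((-3 + 11)**2 - 219) = -152*((-3 + 11)**2 - 219) = -152*(8**2 - 219) = -152*(64 - 219) = -152*(-155) = 23560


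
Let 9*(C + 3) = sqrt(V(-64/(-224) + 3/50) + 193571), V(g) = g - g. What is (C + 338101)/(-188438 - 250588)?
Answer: -169049/219513 - sqrt(193571)/3951234 ≈ -0.77022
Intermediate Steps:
V(g) = 0
C = -3 + sqrt(193571)/9 (C = -3 + sqrt(0 + 193571)/9 = -3 + sqrt(193571)/9 ≈ 45.885)
(C + 338101)/(-188438 - 250588) = ((-3 + sqrt(193571)/9) + 338101)/(-188438 - 250588) = (338098 + sqrt(193571)/9)/(-439026) = (338098 + sqrt(193571)/9)*(-1/439026) = -169049/219513 - sqrt(193571)/3951234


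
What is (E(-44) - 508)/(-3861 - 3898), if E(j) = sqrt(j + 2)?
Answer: 508/7759 - I*sqrt(42)/7759 ≈ 0.065472 - 0.00083525*I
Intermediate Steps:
E(j) = sqrt(2 + j)
(E(-44) - 508)/(-3861 - 3898) = (sqrt(2 - 44) - 508)/(-3861 - 3898) = (sqrt(-42) - 508)/(-7759) = (I*sqrt(42) - 508)*(-1/7759) = (-508 + I*sqrt(42))*(-1/7759) = 508/7759 - I*sqrt(42)/7759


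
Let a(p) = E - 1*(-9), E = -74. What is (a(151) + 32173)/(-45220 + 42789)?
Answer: -32108/2431 ≈ -13.208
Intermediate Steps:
a(p) = -65 (a(p) = -74 - 1*(-9) = -74 + 9 = -65)
(a(151) + 32173)/(-45220 + 42789) = (-65 + 32173)/(-45220 + 42789) = 32108/(-2431) = 32108*(-1/2431) = -32108/2431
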